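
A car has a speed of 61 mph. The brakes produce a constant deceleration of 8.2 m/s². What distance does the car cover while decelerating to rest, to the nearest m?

61 mph × 0.44704 = 27.2694 m/s.
Braking distance = v²/(2a) = 27.2694² / (2 × 8.200) = 743.620 / 16.400 = 45.343 m.

Braking distance ≈ 45 m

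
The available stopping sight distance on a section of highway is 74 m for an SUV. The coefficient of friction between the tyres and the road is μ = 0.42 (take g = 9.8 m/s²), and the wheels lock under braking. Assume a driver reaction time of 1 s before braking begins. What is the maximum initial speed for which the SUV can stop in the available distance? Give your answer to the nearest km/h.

Maximum speed ≈ 75 km/h

a = μg = 0.42 × 9.8 = 4.116 m/s².
Stopping distance: v·t_r + v²/(2a) = 74 with t_r = 1 s and a = 4.116 m/s².
So v² + 8.232 v − 609.17 = 0.
Positive root: v = −a·t_r + √((a·t_r)² + 2a·d) = −4.116 + √(16.941 + 609.17) = 20.9062 m/s.
20.9062 m/s × 3.6 = 75.262 km/h.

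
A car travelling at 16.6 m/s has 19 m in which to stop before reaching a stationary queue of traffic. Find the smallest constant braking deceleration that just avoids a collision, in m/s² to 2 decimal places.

Required deceleration ≈ 7.25 m/s²

v² = 2a·d ⇒ a = v²/(2d) = 16.6000² / (2 × 19.000) = 275.560 / 38.000 = 7.2516 m/s².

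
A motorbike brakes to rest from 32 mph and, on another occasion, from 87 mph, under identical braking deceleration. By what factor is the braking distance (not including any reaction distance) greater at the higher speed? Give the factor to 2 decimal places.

Factor ≈ 7.39

Braking distance d = v²/(2a), so with a fixed, d ∝ v².
Factor = (87/32)² = 2.7188² = 7.3919.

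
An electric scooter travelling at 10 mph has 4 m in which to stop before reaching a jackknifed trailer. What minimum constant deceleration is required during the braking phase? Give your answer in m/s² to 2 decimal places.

Required deceleration ≈ 2.50 m/s²

10 mph × 0.44704 = 4.4704 m/s.
v² = 2a·d ⇒ a = v²/(2d) = 4.4704² / (2 × 4.000) = 19.984 / 8.000 = 2.4980 m/s².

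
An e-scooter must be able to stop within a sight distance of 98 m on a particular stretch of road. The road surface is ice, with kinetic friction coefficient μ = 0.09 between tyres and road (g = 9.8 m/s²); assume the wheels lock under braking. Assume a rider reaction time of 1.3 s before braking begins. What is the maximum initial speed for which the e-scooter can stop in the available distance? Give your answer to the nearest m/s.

a = μg = 0.09 × 9.8 = 0.882 m/s².
Stopping distance: v·t_r + v²/(2a) = 98 with t_r = 1.3 s and a = 0.882 m/s².
So v² + 2.293 v − 172.87 = 0.
Positive root: v = −a·t_r + √((a·t_r)² + 2a·d) = −1.147 + √(1.316 + 172.87) = 12.0510 m/s.

Maximum speed ≈ 12 m/s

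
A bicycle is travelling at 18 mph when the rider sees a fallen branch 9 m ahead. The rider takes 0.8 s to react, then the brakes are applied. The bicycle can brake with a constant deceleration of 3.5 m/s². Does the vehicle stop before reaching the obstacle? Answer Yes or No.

No

18 mph × 0.44704 = 8.0467 m/s.
Reaction distance = 8.0467 × 0.8 = 6.437 m.
Braking distance = v²/(2a) = 64.749 / 7.000 = 9.250 m.
Total stopping distance = 6.437 + 9.250 = 15.687 m, vs 9 m available — it cannot stop in time and overshoots by 15.687 − 9 = 6.687 m.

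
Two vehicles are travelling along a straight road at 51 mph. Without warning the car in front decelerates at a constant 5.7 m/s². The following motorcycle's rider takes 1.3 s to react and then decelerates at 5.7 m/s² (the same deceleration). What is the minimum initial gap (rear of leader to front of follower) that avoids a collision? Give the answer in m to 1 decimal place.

51 mph × 0.44704 = 22.7990 m/s.
Leader travels v²/(2a_L) = 519.794 / 11.400 = 45.596 m before stopping.
Follower covers v·t_r = 22.7990 × 1.3 = 29.639 m while reacting, then v²/(2a_F) = 519.794 / 11.400 = 45.596 m while braking, for a total of 29.639 + 45.596 = 75.235 m.
Since a_F ≤ a_L and the follower starts braking later, the follower is never slower than the leader, so the closest approach is when both have stopped.
Minimum gap = 75.235 − 45.596 = 29.639 m.

Minimum gap ≈ 29.6 m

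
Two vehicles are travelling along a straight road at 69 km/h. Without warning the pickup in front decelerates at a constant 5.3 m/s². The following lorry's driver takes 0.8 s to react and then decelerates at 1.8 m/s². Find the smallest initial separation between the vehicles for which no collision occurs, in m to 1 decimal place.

Minimum gap ≈ 82.7 m

69 km/h ÷ 3.6 = 19.1667 m/s.
Leader travels v²/(2a_L) = 367.362 / 10.600 = 34.657 m before stopping.
Follower covers v·t_r = 19.1667 × 0.8 = 15.333 m while reacting, then v²/(2a_F) = 367.362 / 3.600 = 102.045 m while braking, for a total of 15.333 + 102.045 = 117.378 m.
Since a_F ≤ a_L and the follower starts braking later, the follower is never slower than the leader, so the closest approach is when both have stopped.
Minimum gap = 117.378 − 34.657 = 82.721 m.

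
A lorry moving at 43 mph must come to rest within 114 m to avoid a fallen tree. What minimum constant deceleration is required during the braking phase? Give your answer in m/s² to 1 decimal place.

Required deceleration ≈ 1.6 m/s²

43 mph × 0.44704 = 19.2227 m/s.
v² = 2a·d ⇒ a = v²/(2d) = 19.2227² / (2 × 114.000) = 369.512 / 228.000 = 1.6207 m/s².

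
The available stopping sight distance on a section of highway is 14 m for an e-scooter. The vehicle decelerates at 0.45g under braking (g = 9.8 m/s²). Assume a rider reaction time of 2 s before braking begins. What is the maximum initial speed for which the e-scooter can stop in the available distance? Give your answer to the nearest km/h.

Maximum speed ≈ 19 km/h

a = 0.45 × 9.8 = 4.410 m/s².
Stopping distance: v·t_r + v²/(2a) = 14 with t_r = 2 s and a = 4.410 m/s².
So v² + 17.640 v − 123.48 = 0.
Positive root: v = −a·t_r + √((a·t_r)² + 2a·d) = −8.820 + √(77.792 + 123.48) = 5.3670 m/s.
5.3670 m/s × 3.6 = 19.321 km/h.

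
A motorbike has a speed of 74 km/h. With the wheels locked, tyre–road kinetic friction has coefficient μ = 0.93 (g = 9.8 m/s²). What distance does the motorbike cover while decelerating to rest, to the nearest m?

74 km/h ÷ 3.6 = 20.5556 m/s.
a = μg = 0.93 × 9.8 = 9.114 m/s².
Braking distance = v²/(2a) = 20.5556² / (2 × 9.114) = 422.533 / 18.228 = 23.180 m.

Braking distance ≈ 23 m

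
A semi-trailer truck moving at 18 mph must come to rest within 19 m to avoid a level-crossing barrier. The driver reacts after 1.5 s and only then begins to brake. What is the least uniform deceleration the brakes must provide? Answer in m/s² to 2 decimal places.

18 mph × 0.44704 = 8.0467 m/s.
Distance covered during reaction = 8.0467 × 1.5 = 12.070 m.
Distance available for braking: 19 − 12.070 = 6.930 m.
v² = 2a·d ⇒ a = v²/(2d) = 8.0467² / (2 × 6.930) = 64.749 / 13.860 = 4.6716 m/s².

Required deceleration ≈ 4.67 m/s²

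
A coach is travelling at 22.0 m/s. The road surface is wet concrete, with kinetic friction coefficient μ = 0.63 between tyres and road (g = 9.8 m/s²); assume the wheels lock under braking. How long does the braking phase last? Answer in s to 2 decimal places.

a = μg = 0.63 × 9.8 = 6.174 m/s².
Braking time = v/a = 22.0000 / 6.174 = 3.563 s.

Braking time ≈ 3.56 s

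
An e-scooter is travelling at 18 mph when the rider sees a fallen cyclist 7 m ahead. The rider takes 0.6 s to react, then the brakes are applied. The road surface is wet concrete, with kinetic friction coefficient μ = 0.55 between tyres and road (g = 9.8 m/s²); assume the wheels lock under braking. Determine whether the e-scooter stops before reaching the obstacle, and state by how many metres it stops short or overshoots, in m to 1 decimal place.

18 mph × 0.44704 = 8.0467 m/s.
a = μg = 0.55 × 9.8 = 5.390 m/s².
Reaction distance = 8.0467 × 0.6 = 4.828 m.
Braking distance = v²/(2a) = 64.749 / 10.780 = 6.006 m.
Total stopping distance = 4.828 + 6.006 = 10.834 m, vs 7 m available — it cannot stop in time and overshoots by 10.834 − 7 = 3.834 m.

No — it overshoots by 3.8 m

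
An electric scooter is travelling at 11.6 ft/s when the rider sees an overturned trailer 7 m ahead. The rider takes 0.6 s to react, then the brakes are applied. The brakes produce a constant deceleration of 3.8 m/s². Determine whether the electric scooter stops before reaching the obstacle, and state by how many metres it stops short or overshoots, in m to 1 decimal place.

11.6 ft/s × 0.3048 = 3.5357 m/s.
Reaction distance = 3.5357 × 0.6 = 2.121 m.
Braking distance = v²/(2a) = 12.501 / 7.600 = 1.645 m.
Total stopping distance = 2.121 + 1.645 = 3.766 m, vs 7 m available — it stops with 7 − 3.766 = 3.234 m to spare.

Yes — it stops 3.2 m short of the obstacle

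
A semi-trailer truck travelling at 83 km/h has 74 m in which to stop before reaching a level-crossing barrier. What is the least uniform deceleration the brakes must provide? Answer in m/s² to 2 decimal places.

83 km/h ÷ 3.6 = 23.0556 m/s.
v² = 2a·d ⇒ a = v²/(2d) = 23.0556² / (2 × 74.000) = 531.561 / 148.000 = 3.5916 m/s².

Required deceleration ≈ 3.59 m/s²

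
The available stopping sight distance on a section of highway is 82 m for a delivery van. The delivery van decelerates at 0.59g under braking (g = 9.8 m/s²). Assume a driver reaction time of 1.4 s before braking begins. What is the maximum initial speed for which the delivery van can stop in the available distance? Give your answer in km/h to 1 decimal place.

Maximum speed ≈ 85.5 km/h

a = 0.59 × 9.8 = 5.782 m/s².
Stopping distance: v·t_r + v²/(2a) = 82 with t_r = 1.4 s and a = 5.782 m/s².
So v² + 16.190 v − 948.25 = 0.
Positive root: v = −a·t_r + √((a·t_r)² + 2a·d) = −8.095 + √(65.529 + 948.25) = 23.7449 m/s.
23.7449 m/s × 3.6 = 85.482 km/h.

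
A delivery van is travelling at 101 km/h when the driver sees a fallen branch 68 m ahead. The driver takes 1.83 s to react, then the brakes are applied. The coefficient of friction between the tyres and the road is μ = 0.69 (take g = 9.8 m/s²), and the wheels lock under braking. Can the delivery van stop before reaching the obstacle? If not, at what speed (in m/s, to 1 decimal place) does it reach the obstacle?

No — it strikes the obstacle at 23.7 m/s

101 km/h ÷ 3.6 = 28.0556 m/s.
a = μg = 0.69 × 9.8 = 6.762 m/s².
Reaction distance = 28.0556 × 1.83 = 51.342 m.
Braking distance needed to stop: v²/(2a) = 787.117 / 13.524 = 58.201 m, so total needed = 51.342 + 58.201 = 109.543 m > 68 m — it cannot stop.
Distance remaining when braking begins: 68 − 51.342 = 16.658 m.
v² = v₀² − 2a·d = 787.117 − 2 × 6.762 × 16.658 = 561.834 m²/s².
v = √561.834 = 23.703 m/s.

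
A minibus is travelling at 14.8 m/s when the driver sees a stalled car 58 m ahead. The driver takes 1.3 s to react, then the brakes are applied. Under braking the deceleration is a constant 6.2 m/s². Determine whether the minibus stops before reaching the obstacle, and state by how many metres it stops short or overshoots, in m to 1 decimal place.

Reaction distance = 14.8000 × 1.3 = 19.240 m.
Braking distance = v²/(2a) = 219.040 / 12.400 = 17.665 m.
Total stopping distance = 19.240 + 17.665 = 36.905 m, vs 58 m available — it stops with 58 − 36.905 = 21.095 m to spare.

Yes — it stops 21.1 m short of the obstacle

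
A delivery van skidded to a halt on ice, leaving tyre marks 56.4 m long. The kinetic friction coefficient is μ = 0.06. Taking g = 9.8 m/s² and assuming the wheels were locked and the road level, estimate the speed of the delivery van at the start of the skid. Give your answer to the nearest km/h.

Initial speed ≈ 29 km/h

Deceleration a = μg = 0.06 × 9.8 = 0.588 m/s².
v = √(2a·d) = √(2 × 0.588 × 56.4) = √66.326 = 8.1441 m/s.
= 8.1441 × 3.6 = 29.319 km/h.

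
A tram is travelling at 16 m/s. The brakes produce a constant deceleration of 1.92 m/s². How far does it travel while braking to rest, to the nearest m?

Braking distance = v²/(2a) = 16.0000² / (2 × 1.920) = 256.000 / 3.840 = 66.667 m.

Braking distance ≈ 67 m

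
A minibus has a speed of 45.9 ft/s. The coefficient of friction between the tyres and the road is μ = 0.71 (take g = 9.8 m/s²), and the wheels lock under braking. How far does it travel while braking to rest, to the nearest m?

45.9 ft/s × 0.3048 = 13.9903 m/s.
a = μg = 0.71 × 9.8 = 6.958 m/s².
Braking distance = v²/(2a) = 13.9903² / (2 × 6.958) = 195.728 / 13.916 = 14.065 m.

Braking distance ≈ 14 m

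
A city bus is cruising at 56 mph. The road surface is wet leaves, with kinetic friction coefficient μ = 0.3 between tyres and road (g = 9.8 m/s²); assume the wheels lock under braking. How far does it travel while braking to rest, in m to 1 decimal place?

56 mph × 0.44704 = 25.0342 m/s.
a = μg = 0.3 × 9.8 = 2.940 m/s².
Braking distance = v²/(2a) = 25.0342² / (2 × 2.940) = 626.711 / 5.880 = 106.584 m.

Braking distance ≈ 106.6 m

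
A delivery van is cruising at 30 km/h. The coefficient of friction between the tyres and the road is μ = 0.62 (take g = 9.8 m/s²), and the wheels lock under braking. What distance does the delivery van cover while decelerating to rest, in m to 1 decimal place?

30 km/h ÷ 3.6 = 8.3333 m/s.
a = μg = 0.62 × 9.8 = 6.076 m/s².
Braking distance = v²/(2a) = 8.3333² / (2 × 6.076) = 69.444 / 12.152 = 5.715 m.

Braking distance ≈ 5.7 m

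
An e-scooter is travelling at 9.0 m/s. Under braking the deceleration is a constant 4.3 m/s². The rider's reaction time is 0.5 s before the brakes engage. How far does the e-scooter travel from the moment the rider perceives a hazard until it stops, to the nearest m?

Total stopping distance ≈ 14 m

Reaction distance = v·t_r = 9.0000 × 0.5 = 4.500 m.
Braking distance = v²/(2a) = 9.0000² / (2 × 4.300) = 81.000 / 8.600 = 9.419 m.
Total = 4.500 + 9.419 = 13.919 m.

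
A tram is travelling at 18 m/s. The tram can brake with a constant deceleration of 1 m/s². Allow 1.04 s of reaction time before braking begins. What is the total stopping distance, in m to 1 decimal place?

Reaction distance = v·t_r = 18.0000 × 1.04 = 18.720 m.
Braking distance = v²/(2a) = 18.0000² / (2 × 1.000) = 324.000 / 2.000 = 162.000 m.
Total = 18.720 + 162.000 = 180.720 m.

Total stopping distance ≈ 180.7 m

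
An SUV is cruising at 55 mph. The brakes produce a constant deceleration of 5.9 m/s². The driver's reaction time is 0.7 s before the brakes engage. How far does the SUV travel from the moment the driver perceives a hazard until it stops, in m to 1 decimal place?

55 mph × 0.44704 = 24.5872 m/s.
Reaction distance = v·t_r = 24.5872 × 0.7 = 17.211 m.
Braking distance = v²/(2a) = 24.5872² / (2 × 5.900) = 604.530 / 11.800 = 51.231 m.
Total = 17.211 + 51.231 = 68.442 m.

Total stopping distance ≈ 68.4 m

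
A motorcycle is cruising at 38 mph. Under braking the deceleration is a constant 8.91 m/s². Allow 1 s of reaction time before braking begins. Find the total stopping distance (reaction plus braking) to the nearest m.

38 mph × 0.44704 = 16.9875 m/s.
Reaction distance = v·t_r = 16.9875 × 1 = 16.988 m.
Braking distance = v²/(2a) = 16.9875² / (2 × 8.910) = 288.575 / 17.820 = 16.194 m.
Total = 16.988 + 16.194 = 33.182 m.

Total stopping distance ≈ 33 m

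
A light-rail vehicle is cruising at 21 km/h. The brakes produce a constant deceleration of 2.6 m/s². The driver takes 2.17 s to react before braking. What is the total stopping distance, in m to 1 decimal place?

Total stopping distance ≈ 19.2 m

21 km/h ÷ 3.6 = 5.8333 m/s.
Reaction distance = v·t_r = 5.8333 × 2.17 = 12.658 m.
Braking distance = v²/(2a) = 5.8333² / (2 × 2.600) = 34.027 / 5.200 = 6.544 m.
Total = 12.658 + 6.544 = 19.202 m.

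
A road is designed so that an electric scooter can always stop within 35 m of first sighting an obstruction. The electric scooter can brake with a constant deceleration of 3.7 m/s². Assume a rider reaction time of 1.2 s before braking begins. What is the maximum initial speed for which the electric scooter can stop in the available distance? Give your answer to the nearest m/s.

Stopping distance: v·t_r + v²/(2a) = 35 with t_r = 1.2 s and a = 3.700 m/s².
So v² + 8.880 v − 259.00 = 0.
Positive root: v = −a·t_r + √((a·t_r)² + 2a·d) = −4.440 + √(19.714 + 259.00) = 12.2547 m/s.

Maximum speed ≈ 12 m/s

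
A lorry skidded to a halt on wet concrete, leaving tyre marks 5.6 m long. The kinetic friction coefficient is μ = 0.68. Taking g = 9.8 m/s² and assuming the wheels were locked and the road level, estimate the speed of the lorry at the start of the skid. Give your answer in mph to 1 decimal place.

Deceleration a = μg = 0.68 × 9.8 = 6.664 m/s².
v = √(2a·d) = √(2 × 6.664 × 5.6) = √74.637 = 8.6393 m/s.
= 8.6393 ÷ 0.44704 = 19.326 mph.

Initial speed ≈ 19.3 mph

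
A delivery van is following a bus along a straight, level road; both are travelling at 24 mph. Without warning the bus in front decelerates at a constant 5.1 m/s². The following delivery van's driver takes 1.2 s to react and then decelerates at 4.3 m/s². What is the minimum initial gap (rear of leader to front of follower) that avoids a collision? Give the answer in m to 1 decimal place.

24 mph × 0.44704 = 10.7290 m/s.
Leader travels v²/(2a_L) = 115.111 / 10.200 = 11.285 m before stopping.
Follower covers v·t_r = 10.7290 × 1.2 = 12.875 m while reacting, then v²/(2a_F) = 115.111 / 8.600 = 13.385 m while braking, for a total of 12.875 + 13.385 = 26.260 m.
Since a_F ≤ a_L and the follower starts braking later, the follower is never slower than the leader, so the closest approach is when both have stopped.
Minimum gap = 26.260 − 11.285 = 14.975 m.

Minimum gap ≈ 15.0 m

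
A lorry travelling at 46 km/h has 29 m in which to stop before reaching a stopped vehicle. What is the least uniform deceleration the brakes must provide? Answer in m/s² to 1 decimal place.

46 km/h ÷ 3.6 = 12.7778 m/s.
v² = 2a·d ⇒ a = v²/(2d) = 12.7778² / (2 × 29.000) = 163.272 / 58.000 = 2.8150 m/s².

Required deceleration ≈ 2.8 m/s²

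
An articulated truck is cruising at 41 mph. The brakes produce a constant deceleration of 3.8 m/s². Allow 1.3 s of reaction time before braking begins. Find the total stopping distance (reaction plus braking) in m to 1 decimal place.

41 mph × 0.44704 = 18.3286 m/s.
Reaction distance = v·t_r = 18.3286 × 1.3 = 23.827 m.
Braking distance = v²/(2a) = 18.3286² / (2 × 3.800) = 335.938 / 7.600 = 44.202 m.
Total = 23.827 + 44.202 = 68.029 m.

Total stopping distance ≈ 68.0 m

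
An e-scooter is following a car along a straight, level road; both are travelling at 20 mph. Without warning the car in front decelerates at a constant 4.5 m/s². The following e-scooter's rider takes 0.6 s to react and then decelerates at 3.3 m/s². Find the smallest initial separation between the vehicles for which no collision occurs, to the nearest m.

Minimum gap ≈ 9 m

20 mph × 0.44704 = 8.9408 m/s.
Leader travels v²/(2a_L) = 79.938 / 9.000 = 8.882 m before stopping.
Follower covers v·t_r = 8.9408 × 0.6 = 5.364 m while reacting, then v²/(2a_F) = 79.938 / 6.600 = 12.112 m while braking, for a total of 5.364 + 12.112 = 17.476 m.
Since a_F ≤ a_L and the follower starts braking later, the follower is never slower than the leader, so the closest approach is when both have stopped.
Minimum gap = 17.476 − 8.882 = 8.594 m.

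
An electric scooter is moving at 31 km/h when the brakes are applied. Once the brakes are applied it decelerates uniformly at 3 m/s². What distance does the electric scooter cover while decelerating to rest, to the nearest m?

31 km/h ÷ 3.6 = 8.6111 m/s.
Braking distance = v²/(2a) = 8.6111² / (2 × 3.000) = 74.151 / 6.000 = 12.358 m.

Braking distance ≈ 12 m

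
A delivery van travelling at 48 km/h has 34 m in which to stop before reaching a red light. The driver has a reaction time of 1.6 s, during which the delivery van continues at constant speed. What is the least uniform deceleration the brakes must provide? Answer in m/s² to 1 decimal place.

Required deceleration ≈ 7.0 m/s²

48 km/h ÷ 3.6 = 13.3333 m/s.
Distance covered during reaction = 13.3333 × 1.6 = 21.333 m.
Distance available for braking: 34 − 21.333 = 12.667 m.
v² = 2a·d ⇒ a = v²/(2d) = 13.3333² / (2 × 12.667) = 177.777 / 25.334 = 7.0173 m/s².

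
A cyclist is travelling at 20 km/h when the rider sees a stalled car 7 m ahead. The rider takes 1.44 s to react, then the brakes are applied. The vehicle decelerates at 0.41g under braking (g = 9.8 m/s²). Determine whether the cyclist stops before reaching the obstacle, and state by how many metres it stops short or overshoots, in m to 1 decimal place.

20 km/h ÷ 3.6 = 5.5556 m/s.
a = 0.41 × 9.8 = 4.018 m/s².
Reaction distance = 5.5556 × 1.44 = 8.000 m.
Braking distance = v²/(2a) = 30.865 / 8.036 = 3.841 m.
Total stopping distance = 8.000 + 3.841 = 11.841 m, vs 7 m available — it cannot stop in time and overshoots by 11.841 − 7 = 4.841 m.

No — it overshoots by 4.8 m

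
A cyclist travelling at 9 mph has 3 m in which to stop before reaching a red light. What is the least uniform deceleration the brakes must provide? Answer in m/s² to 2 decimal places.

9 mph × 0.44704 = 4.0234 m/s.
v² = 2a·d ⇒ a = v²/(2d) = 4.0234² / (2 × 3.000) = 16.188 / 6.000 = 2.6980 m/s².

Required deceleration ≈ 2.70 m/s²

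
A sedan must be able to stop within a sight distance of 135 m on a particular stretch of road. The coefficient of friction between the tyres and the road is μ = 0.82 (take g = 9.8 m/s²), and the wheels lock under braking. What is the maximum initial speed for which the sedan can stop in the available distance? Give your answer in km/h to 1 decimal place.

a = μg = 0.82 × 9.8 = 8.036 m/s².
v²/(2a) = d ⇒ v = √(2 × 8.036 × 135) = √2169.72 = 46.5803 m/s.
46.5803 m/s × 3.6 = 167.689 km/h.

Maximum speed ≈ 167.7 km/h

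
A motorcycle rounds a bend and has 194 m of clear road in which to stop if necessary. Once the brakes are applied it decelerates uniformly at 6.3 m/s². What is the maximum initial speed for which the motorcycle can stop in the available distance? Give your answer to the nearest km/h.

Maximum speed ≈ 178 km/h

v²/(2a) = d ⇒ v = √(2 × 6.300 × 194) = √2444.40 = 49.4409 m/s.
49.4409 m/s × 3.6 = 177.987 km/h.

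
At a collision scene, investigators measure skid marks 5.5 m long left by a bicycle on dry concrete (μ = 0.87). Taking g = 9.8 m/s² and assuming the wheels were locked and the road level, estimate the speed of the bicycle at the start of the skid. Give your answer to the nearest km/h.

Deceleration a = μg = 0.87 × 9.8 = 8.526 m/s².
v = √(2a·d) = √(2 × 8.526 × 5.5) = √93.786 = 9.6843 m/s.
= 9.6843 × 3.6 = 34.863 km/h.

Initial speed ≈ 35 km/h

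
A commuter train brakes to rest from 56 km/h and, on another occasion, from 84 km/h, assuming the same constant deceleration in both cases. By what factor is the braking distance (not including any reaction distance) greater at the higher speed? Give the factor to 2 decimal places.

Factor ≈ 2.25

Braking distance d = v²/(2a), so with a fixed, d ∝ v².
Factor = (84/56)² = 1.5000² = 2.2500.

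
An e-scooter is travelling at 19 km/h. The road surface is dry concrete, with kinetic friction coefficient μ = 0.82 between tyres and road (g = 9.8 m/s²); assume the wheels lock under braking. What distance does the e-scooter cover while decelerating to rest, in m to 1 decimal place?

Braking distance ≈ 1.7 m

19 km/h ÷ 3.6 = 5.2778 m/s.
a = μg = 0.82 × 9.8 = 8.036 m/s².
Braking distance = v²/(2a) = 5.2778² / (2 × 8.036) = 27.855 / 16.072 = 1.733 m.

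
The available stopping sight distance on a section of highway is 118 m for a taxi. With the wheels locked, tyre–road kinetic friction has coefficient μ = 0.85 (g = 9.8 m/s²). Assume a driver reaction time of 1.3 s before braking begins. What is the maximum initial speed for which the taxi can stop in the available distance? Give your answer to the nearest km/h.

a = μg = 0.85 × 9.8 = 8.330 m/s².
Stopping distance: v·t_r + v²/(2a) = 118 with t_r = 1.3 s and a = 8.330 m/s².
So v² + 21.658 v − 1965.88 = 0.
Positive root: v = −a·t_r + √((a·t_r)² + 2a·d) = −10.829 + √(117.267 + 1965.88) = 34.8125 m/s.
34.8125 m/s × 3.6 = 125.325 km/h.

Maximum speed ≈ 125 km/h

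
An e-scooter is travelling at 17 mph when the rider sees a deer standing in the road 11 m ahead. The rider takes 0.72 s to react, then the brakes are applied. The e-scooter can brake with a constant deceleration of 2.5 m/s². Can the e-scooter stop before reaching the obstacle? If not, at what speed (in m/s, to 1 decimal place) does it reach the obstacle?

No — it strikes the obstacle at 5.5 m/s

17 mph × 0.44704 = 7.5997 m/s.
Reaction distance = 7.5997 × 0.72 = 5.472 m.
Braking distance needed to stop: v²/(2a) = 57.755 / 5.000 = 11.551 m, so total needed = 5.472 + 11.551 = 17.023 m > 11 m — it cannot stop.
Distance remaining when braking begins: 11 − 5.472 = 5.528 m.
v² = v₀² − 2a·d = 57.755 − 2 × 2.500 × 5.528 = 30.115 m²/s².
v = √30.115 = 5.488 m/s.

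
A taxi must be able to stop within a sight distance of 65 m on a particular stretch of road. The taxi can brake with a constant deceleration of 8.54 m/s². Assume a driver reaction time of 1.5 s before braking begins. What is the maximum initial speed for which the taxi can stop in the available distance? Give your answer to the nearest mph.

Maximum speed ≈ 51 mph

Stopping distance: v·t_r + v²/(2a) = 65 with t_r = 1.5 s and a = 8.540 m/s².
So v² + 25.620 v − 1110.20 = 0.
Positive root: v = −a·t_r + √((a·t_r)² + 2a·d) = −12.810 + √(164.096 + 1110.20) = 22.8873 m/s.
22.8873 m/s ÷ 0.44704 = 51.197 mph.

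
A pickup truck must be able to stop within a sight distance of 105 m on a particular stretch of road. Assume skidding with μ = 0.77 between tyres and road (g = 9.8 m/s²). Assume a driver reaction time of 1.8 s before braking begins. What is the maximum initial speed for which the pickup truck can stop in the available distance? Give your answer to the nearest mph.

Maximum speed ≈ 64 mph

a = μg = 0.77 × 9.8 = 7.546 m/s².
Stopping distance: v·t_r + v²/(2a) = 105 with t_r = 1.8 s and a = 7.546 m/s².
So v² + 27.166 v − 1584.66 = 0.
Positive root: v = −a·t_r + √((a·t_r)² + 2a·d) = −13.583 + √(184.498 + 1584.66) = 28.4784 m/s.
28.4784 m/s ÷ 0.44704 = 63.704 mph.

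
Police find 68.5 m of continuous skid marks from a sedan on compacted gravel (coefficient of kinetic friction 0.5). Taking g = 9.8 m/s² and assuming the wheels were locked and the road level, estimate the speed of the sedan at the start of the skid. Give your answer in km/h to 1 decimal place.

Deceleration a = μg = 0.5 × 9.8 = 4.900 m/s².
v = √(2a·d) = √(2 × 4.900 × 68.5) = √671.300 = 25.9095 m/s.
= 25.9095 × 3.6 = 93.274 km/h.

Initial speed ≈ 93.3 km/h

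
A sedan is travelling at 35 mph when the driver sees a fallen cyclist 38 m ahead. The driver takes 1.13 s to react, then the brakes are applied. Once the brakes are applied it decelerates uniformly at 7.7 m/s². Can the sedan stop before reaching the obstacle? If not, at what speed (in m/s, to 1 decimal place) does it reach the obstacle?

Yes — it stops about 4.4 m short of the obstacle, so it never reaches it

35 mph × 0.44704 = 15.6464 m/s.
Reaction distance = 15.6464 × 1.13 = 17.680 m.
Braking distance = v²/(2a) = 244.810 / 15.400 = 15.897 m.
Total stopping distance = 17.680 + 15.897 = 33.577 m, vs 38 m available — it stops with 38 − 33.577 = 4.423 m to spare.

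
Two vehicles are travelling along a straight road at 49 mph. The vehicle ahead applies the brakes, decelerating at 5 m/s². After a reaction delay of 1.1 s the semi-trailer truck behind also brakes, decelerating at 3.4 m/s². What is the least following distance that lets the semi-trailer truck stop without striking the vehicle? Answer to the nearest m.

49 mph × 0.44704 = 21.9050 m/s.
Leader travels v²/(2a_L) = 479.829 / 10.000 = 47.983 m before stopping.
Follower covers v·t_r = 21.9050 × 1.1 = 24.096 m while reacting, then v²/(2a_F) = 479.829 / 6.800 = 70.563 m while braking, for a total of 24.096 + 70.563 = 94.659 m.
Since a_F ≤ a_L and the follower starts braking later, the follower is never slower than the leader, so the closest approach is when both have stopped.
Minimum gap = 94.659 − 47.983 = 46.676 m.

Minimum gap ≈ 47 m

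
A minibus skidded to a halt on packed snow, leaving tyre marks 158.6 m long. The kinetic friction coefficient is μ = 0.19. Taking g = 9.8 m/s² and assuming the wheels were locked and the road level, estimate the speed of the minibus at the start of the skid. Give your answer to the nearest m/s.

Deceleration a = μg = 0.19 × 9.8 = 1.862 m/s².
v = √(2a·d) = √(2 × 1.862 × 158.6) = √590.626 = 24.3028 m/s.

Initial speed ≈ 24 m/s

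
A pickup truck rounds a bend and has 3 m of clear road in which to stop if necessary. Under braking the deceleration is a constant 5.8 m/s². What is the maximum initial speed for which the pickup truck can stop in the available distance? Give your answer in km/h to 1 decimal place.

Maximum speed ≈ 21.2 km/h

v²/(2a) = d ⇒ v = √(2 × 5.800 × 3) = √34.80 = 5.8992 m/s.
5.8992 m/s × 3.6 = 21.237 km/h.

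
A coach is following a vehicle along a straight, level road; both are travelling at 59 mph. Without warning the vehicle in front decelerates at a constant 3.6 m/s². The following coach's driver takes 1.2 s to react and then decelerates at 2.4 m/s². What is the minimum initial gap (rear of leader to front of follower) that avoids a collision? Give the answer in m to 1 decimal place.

59 mph × 0.44704 = 26.3754 m/s.
Leader travels v²/(2a_L) = 695.662 / 7.200 = 96.620 m before stopping.
Follower covers v·t_r = 26.3754 × 1.2 = 31.650 m while reacting, then v²/(2a_F) = 695.662 / 4.800 = 144.930 m while braking, for a total of 31.650 + 144.930 = 176.580 m.
Since a_F ≤ a_L and the follower starts braking later, the follower is never slower than the leader, so the closest approach is when both have stopped.
Minimum gap = 176.580 − 96.620 = 79.960 m.

Minimum gap ≈ 80.0 m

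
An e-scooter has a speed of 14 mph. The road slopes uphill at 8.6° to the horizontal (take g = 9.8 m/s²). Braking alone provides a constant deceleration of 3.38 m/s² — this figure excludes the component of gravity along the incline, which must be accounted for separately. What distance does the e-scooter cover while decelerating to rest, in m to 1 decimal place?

Braking distance ≈ 4.0 m

14 mph × 0.44704 = 6.2586 m/s.
Gravity along the uphill slope adds to the braking deceleration: a_eff = 3.380 + 9.8·sin 8.6° = 3.380 + 1.465 = 4.845 m/s².
Braking distance = v²/(2a) = 6.2586² / (2 × 4.845) = 39.170 / 9.690 = 4.042 m.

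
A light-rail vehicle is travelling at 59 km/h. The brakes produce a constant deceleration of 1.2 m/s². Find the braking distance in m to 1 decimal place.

Braking distance ≈ 111.9 m

59 km/h ÷ 3.6 = 16.3889 m/s.
Braking distance = v²/(2a) = 16.3889² / (2 × 1.200) = 268.596 / 2.400 = 111.915 m.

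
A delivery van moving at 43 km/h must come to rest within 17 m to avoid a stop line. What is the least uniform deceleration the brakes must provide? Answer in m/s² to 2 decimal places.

43 km/h ÷ 3.6 = 11.9444 m/s.
v² = 2a·d ⇒ a = v²/(2d) = 11.9444² / (2 × 17.000) = 142.669 / 34.000 = 4.1961 m/s².

Required deceleration ≈ 4.20 m/s²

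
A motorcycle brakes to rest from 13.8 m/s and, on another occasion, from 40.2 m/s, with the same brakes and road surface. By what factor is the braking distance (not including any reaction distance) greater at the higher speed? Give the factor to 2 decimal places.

Braking distance d = v²/(2a), so with a fixed, d ∝ v².
Factor = (40.2/13.8)² = 2.9130² = 8.4856.

Factor ≈ 8.49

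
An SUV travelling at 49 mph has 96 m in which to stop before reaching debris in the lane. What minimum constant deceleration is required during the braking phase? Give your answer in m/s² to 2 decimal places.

Required deceleration ≈ 2.50 m/s²

49 mph × 0.44704 = 21.9050 m/s.
v² = 2a·d ⇒ a = v²/(2d) = 21.9050² / (2 × 96.000) = 479.829 / 192.000 = 2.4991 m/s².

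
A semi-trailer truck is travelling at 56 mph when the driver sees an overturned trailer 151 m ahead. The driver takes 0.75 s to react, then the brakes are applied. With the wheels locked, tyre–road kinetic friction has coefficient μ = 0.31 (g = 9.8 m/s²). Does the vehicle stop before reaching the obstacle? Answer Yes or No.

Yes

56 mph × 0.44704 = 25.0342 m/s.
a = μg = 0.31 × 9.8 = 3.038 m/s².
Reaction distance = 25.0342 × 0.75 = 18.776 m.
Braking distance = v²/(2a) = 626.711 / 6.076 = 103.145 m.
Total stopping distance = 18.776 + 103.145 = 121.921 m, vs 151 m available — it stops with 151 − 121.921 = 29.079 m to spare.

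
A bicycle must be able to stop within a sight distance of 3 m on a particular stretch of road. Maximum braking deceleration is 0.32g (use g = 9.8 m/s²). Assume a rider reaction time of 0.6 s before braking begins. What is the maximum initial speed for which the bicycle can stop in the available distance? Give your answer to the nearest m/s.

a = 0.32 × 9.8 = 3.136 m/s².
Stopping distance: v·t_r + v²/(2a) = 3 with t_r = 0.6 s and a = 3.136 m/s².
So v² + 3.763 v − 18.82 = 0.
Positive root: v = −a·t_r + √((a·t_r)² + 2a·d) = −1.882 + √(3.542 + 18.82) = 2.8468 m/s.

Maximum speed ≈ 3 m/s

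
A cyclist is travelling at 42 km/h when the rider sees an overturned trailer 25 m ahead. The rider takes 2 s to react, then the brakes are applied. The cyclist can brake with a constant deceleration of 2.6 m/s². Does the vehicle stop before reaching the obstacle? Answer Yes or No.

42 km/h ÷ 3.6 = 11.6667 m/s.
Reaction distance = 11.6667 × 2 = 23.333 m.
Braking distance = v²/(2a) = 136.112 / 5.200 = 26.175 m.
Total stopping distance = 23.333 + 26.175 = 49.508 m, vs 25 m available — it cannot stop in time and overshoots by 49.508 − 25 = 24.508 m.

No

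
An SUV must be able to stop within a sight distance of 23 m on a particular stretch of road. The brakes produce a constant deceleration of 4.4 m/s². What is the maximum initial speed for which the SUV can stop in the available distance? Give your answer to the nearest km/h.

Maximum speed ≈ 51 km/h

v²/(2a) = d ⇒ v = √(2 × 4.400 × 23) = √202.40 = 14.2267 m/s.
14.2267 m/s × 3.6 = 51.216 km/h.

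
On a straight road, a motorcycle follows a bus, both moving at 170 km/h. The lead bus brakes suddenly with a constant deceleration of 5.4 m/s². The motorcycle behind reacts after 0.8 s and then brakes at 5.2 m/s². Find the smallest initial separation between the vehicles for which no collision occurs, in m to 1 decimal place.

Minimum gap ≈ 45.7 m

170 km/h ÷ 3.6 = 47.2222 m/s.
Leader travels v²/(2a_L) = 2229.936 / 10.800 = 206.476 m before stopping.
Follower covers v·t_r = 47.2222 × 0.8 = 37.778 m while reacting, then v²/(2a_F) = 2229.936 / 10.400 = 214.417 m while braking, for a total of 37.778 + 214.417 = 252.195 m.
Since a_F ≤ a_L and the follower starts braking later, the follower is never slower than the leader, so the closest approach is when both have stopped.
Minimum gap = 252.195 − 206.476 = 45.719 m.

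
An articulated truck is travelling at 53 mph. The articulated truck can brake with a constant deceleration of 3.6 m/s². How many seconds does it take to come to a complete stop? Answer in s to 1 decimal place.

53 mph × 0.44704 = 23.6931 m/s.
Braking time = v/a = 23.6931 / 3.600 = 6.581 s.

Braking time ≈ 6.6 s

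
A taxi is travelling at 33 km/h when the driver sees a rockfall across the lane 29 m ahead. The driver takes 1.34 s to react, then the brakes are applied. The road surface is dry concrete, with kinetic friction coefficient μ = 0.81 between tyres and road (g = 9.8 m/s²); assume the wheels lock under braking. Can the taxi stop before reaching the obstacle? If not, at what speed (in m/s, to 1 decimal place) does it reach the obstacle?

Yes — it stops about 11.4 m short of the obstacle, so it never reaches it

33 km/h ÷ 3.6 = 9.1667 m/s.
a = μg = 0.81 × 9.8 = 7.938 m/s².
Reaction distance = 9.1667 × 1.34 = 12.283 m.
Braking distance = v²/(2a) = 84.028 / 15.876 = 5.293 m.
Total stopping distance = 12.283 + 5.293 = 17.576 m, vs 29 m available — it stops with 29 − 17.576 = 11.424 m to spare.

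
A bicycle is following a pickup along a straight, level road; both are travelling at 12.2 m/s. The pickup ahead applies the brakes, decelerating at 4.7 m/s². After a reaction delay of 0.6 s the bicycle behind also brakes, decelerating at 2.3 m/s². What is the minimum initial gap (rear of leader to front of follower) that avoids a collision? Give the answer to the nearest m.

Minimum gap ≈ 24 m

Leader travels v²/(2a_L) = 148.840 / 9.400 = 15.834 m before stopping.
Follower covers v·t_r = 12.2000 × 0.6 = 7.320 m while reacting, then v²/(2a_F) = 148.840 / 4.600 = 32.357 m while braking, for a total of 7.320 + 32.357 = 39.677 m.
Since a_F ≤ a_L and the follower starts braking later, the follower is never slower than the leader, so the closest approach is when both have stopped.
Minimum gap = 39.677 − 15.834 = 23.843 m.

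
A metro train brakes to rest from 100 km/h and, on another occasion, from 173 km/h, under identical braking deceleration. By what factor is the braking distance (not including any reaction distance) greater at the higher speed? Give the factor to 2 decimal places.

Factor ≈ 2.99

Braking distance d = v²/(2a), so with a fixed, d ∝ v².
Factor = (173/100)² = 1.7300² = 2.9929.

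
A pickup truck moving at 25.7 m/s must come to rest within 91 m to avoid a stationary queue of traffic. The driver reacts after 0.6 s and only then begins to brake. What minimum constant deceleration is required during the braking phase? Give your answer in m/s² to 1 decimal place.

Distance covered during reaction = 25.7000 × 0.6 = 15.420 m.
Distance available for braking: 91 − 15.420 = 75.580 m.
v² = 2a·d ⇒ a = v²/(2d) = 25.7000² / (2 × 75.580) = 660.490 / 151.160 = 4.3695 m/s².

Required deceleration ≈ 4.4 m/s²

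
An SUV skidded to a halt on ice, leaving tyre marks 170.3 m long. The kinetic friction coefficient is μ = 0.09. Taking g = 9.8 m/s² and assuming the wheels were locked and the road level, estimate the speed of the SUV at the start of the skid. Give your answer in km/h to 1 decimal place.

Initial speed ≈ 62.4 km/h

Deceleration a = μg = 0.09 × 9.8 = 0.882 m/s².
v = √(2a·d) = √(2 × 0.882 × 170.3) = √300.409 = 17.3323 m/s.
= 17.3323 × 3.6 = 62.396 km/h.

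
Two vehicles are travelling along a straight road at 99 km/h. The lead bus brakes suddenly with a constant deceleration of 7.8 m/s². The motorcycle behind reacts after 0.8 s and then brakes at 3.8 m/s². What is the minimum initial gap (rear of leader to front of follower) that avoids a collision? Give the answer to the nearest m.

99 km/h ÷ 3.6 = 27.5000 m/s.
Leader travels v²/(2a_L) = 756.250 / 15.600 = 48.478 m before stopping.
Follower covers v·t_r = 27.5000 × 0.8 = 22.000 m while reacting, then v²/(2a_F) = 756.250 / 7.600 = 99.507 m while braking, for a total of 22.000 + 99.507 = 121.507 m.
Since a_F ≤ a_L and the follower starts braking later, the follower is never slower than the leader, so the closest approach is when both have stopped.
Minimum gap = 121.507 − 48.478 = 73.029 m.

Minimum gap ≈ 73 m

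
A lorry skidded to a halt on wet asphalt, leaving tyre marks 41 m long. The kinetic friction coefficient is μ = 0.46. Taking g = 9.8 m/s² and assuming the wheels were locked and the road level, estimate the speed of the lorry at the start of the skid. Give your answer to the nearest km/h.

Initial speed ≈ 69 km/h

Deceleration a = μg = 0.46 × 9.8 = 4.508 m/s².
v = √(2a·d) = √(2 × 4.508 × 41) = √369.656 = 19.2264 m/s.
= 19.2264 × 3.6 = 69.215 km/h.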